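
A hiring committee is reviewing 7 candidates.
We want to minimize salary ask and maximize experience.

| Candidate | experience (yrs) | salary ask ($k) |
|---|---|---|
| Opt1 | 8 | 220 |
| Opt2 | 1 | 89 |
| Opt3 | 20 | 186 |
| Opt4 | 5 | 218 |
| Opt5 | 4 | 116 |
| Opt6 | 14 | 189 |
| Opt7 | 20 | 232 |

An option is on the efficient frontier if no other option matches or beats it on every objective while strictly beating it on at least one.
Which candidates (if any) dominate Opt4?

Opt3, Opt6

Opt3: experience 20≥5, salary ask 186≤218 — dominates Opt4.
Opt6: experience 14≥5, salary ask 189≤218 — dominates Opt4.
Others (Opt1, Opt2, Opt5, Opt7) are each worse than Opt4 on at least one objective.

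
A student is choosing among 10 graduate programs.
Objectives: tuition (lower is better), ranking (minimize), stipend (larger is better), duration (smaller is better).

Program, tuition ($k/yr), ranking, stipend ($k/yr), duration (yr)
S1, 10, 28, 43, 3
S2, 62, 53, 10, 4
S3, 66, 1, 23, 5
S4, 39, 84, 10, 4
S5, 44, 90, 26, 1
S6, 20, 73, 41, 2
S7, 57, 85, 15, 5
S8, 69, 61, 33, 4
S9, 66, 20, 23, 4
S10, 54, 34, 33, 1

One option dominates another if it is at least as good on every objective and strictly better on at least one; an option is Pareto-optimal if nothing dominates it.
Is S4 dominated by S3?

No

S3 vs S4: S3 is worse on tuition (66 vs 39), so it does not dominate S4.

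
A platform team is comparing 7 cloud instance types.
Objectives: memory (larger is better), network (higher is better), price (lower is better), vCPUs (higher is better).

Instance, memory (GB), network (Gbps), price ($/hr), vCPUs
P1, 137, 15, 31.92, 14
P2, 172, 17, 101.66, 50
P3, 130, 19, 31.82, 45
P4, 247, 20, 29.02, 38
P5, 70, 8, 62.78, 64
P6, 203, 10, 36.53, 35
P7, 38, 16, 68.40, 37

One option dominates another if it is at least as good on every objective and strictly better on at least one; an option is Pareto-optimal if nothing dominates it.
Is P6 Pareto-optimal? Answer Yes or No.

No

P4 vs P6: memory 247≥203, network 20≥10, price 29.02≤36.53, vCPUs 38≥35 — P4 is at least as good on every objective and strictly better on at least one, so P4 dominates P6.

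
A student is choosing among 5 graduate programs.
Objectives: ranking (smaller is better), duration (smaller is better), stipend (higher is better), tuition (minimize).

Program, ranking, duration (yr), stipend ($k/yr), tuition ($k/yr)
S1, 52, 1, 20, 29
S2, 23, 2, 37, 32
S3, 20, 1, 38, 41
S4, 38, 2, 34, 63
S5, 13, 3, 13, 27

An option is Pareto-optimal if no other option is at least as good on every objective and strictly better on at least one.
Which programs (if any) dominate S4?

S2: ranking 23≤38, duration 2≤2, stipend 37≥34, tuition 32≤63 — dominates S4.
S3: ranking 20≤38, duration 1≤2, stipend 38≥34, tuition 41≤63 — dominates S4.
Others (S1, S5) are each worse than S4 on at least one objective.

S2, S3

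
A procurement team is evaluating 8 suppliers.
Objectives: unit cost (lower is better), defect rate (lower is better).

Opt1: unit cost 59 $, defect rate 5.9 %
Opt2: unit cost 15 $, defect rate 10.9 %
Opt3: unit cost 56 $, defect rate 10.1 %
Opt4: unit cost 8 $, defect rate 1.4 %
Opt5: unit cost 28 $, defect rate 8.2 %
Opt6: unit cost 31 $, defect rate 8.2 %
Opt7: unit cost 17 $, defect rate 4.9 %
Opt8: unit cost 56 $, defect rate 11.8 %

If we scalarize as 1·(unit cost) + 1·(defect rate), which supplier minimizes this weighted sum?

Opt4

Opt1: 1·59 + 1·5.9 = 64.9
Opt2: 1·15 + 1·10.9 = 25.9
Opt3: 1·56 + 1·10.1 = 66.1
Opt4: 1·8 + 1·1.4 = 9.4
Opt5: 1·28 + 1·8.2 = 36.2
Opt6: 1·31 + 1·8.2 = 39.2
Opt7: 1·17 + 1·4.9 = 21.9
Opt8: 1·56 + 1·11.8 = 67.8
Lowest: Opt4 at 9.4.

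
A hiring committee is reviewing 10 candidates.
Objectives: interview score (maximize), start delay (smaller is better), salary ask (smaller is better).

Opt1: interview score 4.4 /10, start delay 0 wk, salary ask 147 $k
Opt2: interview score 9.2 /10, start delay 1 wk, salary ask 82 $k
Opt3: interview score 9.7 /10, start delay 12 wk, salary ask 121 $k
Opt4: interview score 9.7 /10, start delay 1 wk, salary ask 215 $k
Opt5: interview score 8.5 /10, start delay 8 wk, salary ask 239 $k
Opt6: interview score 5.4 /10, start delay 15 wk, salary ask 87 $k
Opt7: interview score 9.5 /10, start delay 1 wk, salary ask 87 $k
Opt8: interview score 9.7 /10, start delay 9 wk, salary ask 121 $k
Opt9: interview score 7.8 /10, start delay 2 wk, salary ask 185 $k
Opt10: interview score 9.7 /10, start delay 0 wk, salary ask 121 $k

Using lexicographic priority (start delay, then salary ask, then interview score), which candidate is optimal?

Opt10

First minimize start delay: best is 0, kept {Opt1, Opt10}.
Then minimize salary ask: best is 121, kept {Opt10}.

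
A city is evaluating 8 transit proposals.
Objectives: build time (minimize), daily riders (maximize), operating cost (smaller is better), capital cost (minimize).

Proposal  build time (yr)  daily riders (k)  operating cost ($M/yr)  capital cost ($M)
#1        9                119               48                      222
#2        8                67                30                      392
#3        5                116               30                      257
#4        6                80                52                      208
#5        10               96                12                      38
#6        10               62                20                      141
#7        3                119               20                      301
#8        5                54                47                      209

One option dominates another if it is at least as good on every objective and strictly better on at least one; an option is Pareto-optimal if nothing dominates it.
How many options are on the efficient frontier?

6

#1: not dominated.
#2: dominated by #3 (build time 5≤8, daily riders 116≥67, operating cost 30≤30, capital cost 257≤392).
#3: not dominated.
#4: not dominated.
#5: not dominated (best operating cost).
#6: dominated by #5 (build time 10≤10, daily riders 96≥62, operating cost 12≤20, capital cost 38≤141).
#7: not dominated (best build time).
#8: not dominated.
Pareto-optimal: #1, #3, #4, #5, #7, #8 → 6.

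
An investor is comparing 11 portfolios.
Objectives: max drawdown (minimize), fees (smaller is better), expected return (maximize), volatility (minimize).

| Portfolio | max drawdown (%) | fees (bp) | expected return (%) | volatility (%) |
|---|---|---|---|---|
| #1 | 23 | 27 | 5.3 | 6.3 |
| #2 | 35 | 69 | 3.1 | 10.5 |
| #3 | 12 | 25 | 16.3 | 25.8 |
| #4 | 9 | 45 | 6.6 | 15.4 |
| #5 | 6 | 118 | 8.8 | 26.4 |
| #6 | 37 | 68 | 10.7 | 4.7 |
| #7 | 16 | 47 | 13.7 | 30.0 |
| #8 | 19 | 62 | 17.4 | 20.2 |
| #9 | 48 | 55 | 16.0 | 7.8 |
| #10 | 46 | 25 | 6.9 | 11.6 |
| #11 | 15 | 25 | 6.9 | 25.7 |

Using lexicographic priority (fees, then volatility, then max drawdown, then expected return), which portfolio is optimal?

#10

First minimize fees: best is 25, kept {#3, #10, #11}.
Then minimize volatility: best is 11.6, kept {#10}.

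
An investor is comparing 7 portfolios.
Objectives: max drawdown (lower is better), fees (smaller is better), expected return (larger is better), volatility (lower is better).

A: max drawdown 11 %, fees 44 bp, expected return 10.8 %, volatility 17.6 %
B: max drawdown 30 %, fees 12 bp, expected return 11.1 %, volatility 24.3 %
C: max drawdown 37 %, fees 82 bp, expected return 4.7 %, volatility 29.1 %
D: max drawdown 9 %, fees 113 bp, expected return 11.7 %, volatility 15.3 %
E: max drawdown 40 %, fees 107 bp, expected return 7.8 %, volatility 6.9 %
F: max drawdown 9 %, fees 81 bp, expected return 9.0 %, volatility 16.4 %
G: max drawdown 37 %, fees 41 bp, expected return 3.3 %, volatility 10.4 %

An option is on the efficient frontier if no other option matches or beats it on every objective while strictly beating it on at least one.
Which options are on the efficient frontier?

A: not dominated.
B: not dominated (best fees).
C: dominated by A (max drawdown 11≤37, fees 44≤82, expected return 10.8≥4.7, volatility 17.6≤29.1).
D: not dominated (best expected return).
E: not dominated (best volatility).
F: not dominated.
G: not dominated.

A, B, D, E, F, G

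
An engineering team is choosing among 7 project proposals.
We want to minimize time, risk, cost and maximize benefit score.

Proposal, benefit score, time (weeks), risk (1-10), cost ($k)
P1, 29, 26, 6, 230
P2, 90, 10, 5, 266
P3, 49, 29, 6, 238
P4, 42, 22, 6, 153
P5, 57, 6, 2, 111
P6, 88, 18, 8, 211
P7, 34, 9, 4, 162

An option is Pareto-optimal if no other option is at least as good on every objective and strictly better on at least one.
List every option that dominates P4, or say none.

P5: benefit score 57≥42, time 6≤22, risk 2≤6, cost 111≤153 — dominates P4.
Others (P1, P2, P3, P6, P7) are each worse than P4 on at least one objective.

P5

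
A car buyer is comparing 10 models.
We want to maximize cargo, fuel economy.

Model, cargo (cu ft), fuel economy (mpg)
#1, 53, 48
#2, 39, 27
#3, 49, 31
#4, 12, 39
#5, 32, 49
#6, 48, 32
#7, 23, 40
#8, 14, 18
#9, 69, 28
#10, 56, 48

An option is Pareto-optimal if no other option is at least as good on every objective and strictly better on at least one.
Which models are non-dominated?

#5, #9, #10

#1: dominated by #10 (cargo 56≥53, fuel economy 48≥48).
#2: dominated by #1 (cargo 53≥39, fuel economy 48≥27).
#3: dominated by #1 (cargo 53≥49, fuel economy 48≥31).
#4: dominated by #1 (cargo 53≥12, fuel economy 48≥39).
#5: not dominated (best fuel economy).
#6: dominated by #1 (cargo 53≥48, fuel economy 48≥32).
#7: dominated by #1 (cargo 53≥23, fuel economy 48≥40).
#8: dominated by #1 (cargo 53≥14, fuel economy 48≥18).
#9: not dominated (best cargo).
#10: not dominated.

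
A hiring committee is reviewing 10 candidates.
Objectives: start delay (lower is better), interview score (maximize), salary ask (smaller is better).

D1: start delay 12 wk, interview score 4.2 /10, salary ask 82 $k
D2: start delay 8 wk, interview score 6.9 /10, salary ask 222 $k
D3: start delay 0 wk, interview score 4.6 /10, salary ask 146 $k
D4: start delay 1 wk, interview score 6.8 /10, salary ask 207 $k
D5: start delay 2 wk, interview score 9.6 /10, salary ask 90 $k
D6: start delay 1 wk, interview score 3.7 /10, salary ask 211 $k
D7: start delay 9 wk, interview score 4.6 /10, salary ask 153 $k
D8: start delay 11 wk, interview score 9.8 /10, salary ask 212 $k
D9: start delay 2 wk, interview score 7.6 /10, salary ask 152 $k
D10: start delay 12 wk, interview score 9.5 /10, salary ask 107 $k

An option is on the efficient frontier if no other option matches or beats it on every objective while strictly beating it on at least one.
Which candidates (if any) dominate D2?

D5, D9

D5: start delay 2≤8, interview score 9.6≥6.9, salary ask 90≤222 — dominates D2.
D9: start delay 2≤8, interview score 7.6≥6.9, salary ask 152≤222 — dominates D2.
Others (D1, D3, D4, D6, D7, D8, D10) are each worse than D2 on at least one objective.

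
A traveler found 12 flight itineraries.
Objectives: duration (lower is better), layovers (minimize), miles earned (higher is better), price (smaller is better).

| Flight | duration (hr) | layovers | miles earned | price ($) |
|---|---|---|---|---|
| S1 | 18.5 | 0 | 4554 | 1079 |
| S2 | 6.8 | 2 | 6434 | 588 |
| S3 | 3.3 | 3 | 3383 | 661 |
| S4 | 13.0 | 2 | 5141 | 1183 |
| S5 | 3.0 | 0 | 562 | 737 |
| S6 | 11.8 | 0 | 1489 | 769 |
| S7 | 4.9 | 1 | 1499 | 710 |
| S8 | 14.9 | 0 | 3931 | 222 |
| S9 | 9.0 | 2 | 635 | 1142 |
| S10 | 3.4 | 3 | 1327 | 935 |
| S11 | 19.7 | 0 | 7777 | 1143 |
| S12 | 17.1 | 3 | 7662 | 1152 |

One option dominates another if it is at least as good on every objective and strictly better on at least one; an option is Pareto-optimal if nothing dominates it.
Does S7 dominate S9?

Yes

S7 vs S9: duration 4.9≤9.0, layovers 1≤2, miles earned 1499≥635, price 710≤1142 — S7 is at least as good on every objective with at least one strict improvement.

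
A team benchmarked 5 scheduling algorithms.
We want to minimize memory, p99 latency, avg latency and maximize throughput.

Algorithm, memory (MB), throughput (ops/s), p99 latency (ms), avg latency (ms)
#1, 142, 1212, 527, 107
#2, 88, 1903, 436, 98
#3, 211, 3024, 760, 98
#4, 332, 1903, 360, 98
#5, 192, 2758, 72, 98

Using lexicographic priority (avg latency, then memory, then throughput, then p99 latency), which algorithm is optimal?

#2

First minimize avg latency: best is 98, kept {#2, #3, #4, #5}.
Then minimize memory: best is 88, kept {#2}.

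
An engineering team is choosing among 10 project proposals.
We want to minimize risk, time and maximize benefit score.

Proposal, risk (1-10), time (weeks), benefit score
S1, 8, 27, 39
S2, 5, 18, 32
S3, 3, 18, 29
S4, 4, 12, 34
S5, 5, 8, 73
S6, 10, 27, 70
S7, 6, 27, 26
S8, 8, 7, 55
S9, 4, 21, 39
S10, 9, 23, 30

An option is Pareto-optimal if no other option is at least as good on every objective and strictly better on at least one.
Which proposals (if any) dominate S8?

none

S1: worse on time (27 vs 7).
S2: worse on time (18 vs 7).
S3: worse on time (18 vs 7).
S4: worse on time (12 vs 7).
S5: worse on time (8 vs 7).
S6: worse on risk (10 vs 8).
S7: worse on time (27 vs 7).
S9: worse on time (21 vs 7).
S10: worse on risk (9 vs 8).
No option dominates S8.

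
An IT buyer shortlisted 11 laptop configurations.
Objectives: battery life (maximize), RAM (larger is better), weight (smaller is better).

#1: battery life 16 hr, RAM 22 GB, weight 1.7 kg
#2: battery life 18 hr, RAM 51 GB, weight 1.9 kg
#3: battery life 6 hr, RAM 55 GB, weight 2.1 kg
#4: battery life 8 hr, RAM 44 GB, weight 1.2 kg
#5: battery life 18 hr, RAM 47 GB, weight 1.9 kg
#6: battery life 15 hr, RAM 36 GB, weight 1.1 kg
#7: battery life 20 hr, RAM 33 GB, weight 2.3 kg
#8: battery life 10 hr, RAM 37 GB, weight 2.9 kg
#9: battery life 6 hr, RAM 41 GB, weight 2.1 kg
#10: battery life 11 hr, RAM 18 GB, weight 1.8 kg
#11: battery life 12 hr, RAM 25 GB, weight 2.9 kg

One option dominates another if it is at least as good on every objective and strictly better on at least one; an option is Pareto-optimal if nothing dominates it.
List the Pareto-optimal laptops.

#1, #2, #3, #4, #6, #7

#1: not dominated.
#2: not dominated.
#3: not dominated (best RAM).
#4: not dominated.
#5: dominated by #2 (battery life 18≥18, RAM 51≥47, weight 1.9≤1.9).
#6: not dominated (best weight).
#7: not dominated (best battery life).
#8: dominated by #2 (battery life 18≥10, RAM 51≥37, weight 1.9≤2.9).
#9: dominated by #2 (battery life 18≥6, RAM 51≥41, weight 1.9≤2.1).
#10: dominated by #1 (battery life 16≥11, RAM 22≥18, weight 1.7≤1.8).
#11: dominated by #2 (battery life 18≥12, RAM 51≥25, weight 1.9≤2.9).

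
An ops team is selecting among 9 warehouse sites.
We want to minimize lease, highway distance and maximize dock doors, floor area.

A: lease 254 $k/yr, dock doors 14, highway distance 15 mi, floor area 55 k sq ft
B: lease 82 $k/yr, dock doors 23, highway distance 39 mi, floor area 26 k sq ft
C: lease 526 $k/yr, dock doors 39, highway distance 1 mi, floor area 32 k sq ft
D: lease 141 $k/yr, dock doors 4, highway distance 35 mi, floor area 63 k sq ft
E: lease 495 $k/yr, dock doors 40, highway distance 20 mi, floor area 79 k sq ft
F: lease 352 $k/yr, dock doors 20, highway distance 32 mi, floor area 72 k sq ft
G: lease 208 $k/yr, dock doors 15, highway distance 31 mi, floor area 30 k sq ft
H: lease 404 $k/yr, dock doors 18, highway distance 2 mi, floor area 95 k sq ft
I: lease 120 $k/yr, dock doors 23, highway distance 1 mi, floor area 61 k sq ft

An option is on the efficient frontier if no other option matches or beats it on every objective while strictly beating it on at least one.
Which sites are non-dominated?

B, C, D, E, F, H, I

A: dominated by I (lease 120≤254, dock doors 23≥14, highway distance 1≤15, floor area 61≥55).
B: not dominated (best lease).
C: not dominated.
D: not dominated.
E: not dominated (best dock doors).
F: not dominated.
G: dominated by I (lease 120≤208, dock doors 23≥15, highway distance 1≤31, floor area 61≥30).
H: not dominated (best floor area).
I: not dominated.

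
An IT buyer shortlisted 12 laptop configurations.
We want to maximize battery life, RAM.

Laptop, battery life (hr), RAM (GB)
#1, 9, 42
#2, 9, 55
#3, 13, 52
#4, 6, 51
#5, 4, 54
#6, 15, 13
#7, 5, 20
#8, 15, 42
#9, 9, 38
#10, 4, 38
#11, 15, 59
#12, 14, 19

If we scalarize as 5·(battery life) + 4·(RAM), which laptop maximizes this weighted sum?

#11

#1: 5·9 + 4·42 = 213
#2: 5·9 + 4·55 = 265
#3: 5·13 + 4·52 = 273
#4: 5·6 + 4·51 = 234
#5: 5·4 + 4·54 = 236
#6: 5·15 + 4·13 = 127
#7: 5·5 + 4·20 = 105
#8: 5·15 + 4·42 = 243
#9: 5·9 + 4·38 = 197
#10: 5·4 + 4·38 = 172
#11: 5·15 + 4·59 = 311
#12: 5·14 + 4·19 = 146
Highest: #11 at 311.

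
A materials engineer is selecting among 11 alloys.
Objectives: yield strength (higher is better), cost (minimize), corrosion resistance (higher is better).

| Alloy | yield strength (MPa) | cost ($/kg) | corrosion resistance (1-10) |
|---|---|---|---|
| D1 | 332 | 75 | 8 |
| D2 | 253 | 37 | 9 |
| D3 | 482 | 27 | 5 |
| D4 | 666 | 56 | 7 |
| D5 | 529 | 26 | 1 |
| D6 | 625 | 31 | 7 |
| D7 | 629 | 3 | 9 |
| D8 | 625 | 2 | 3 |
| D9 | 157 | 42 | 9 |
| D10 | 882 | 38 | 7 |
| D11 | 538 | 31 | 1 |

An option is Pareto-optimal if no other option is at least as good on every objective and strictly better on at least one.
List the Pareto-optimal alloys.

D7, D8, D10

D1: dominated by D7 (yield strength 629≥332, cost 3≤75, corrosion resistance 9≥8).
D2: dominated by D7 (yield strength 629≥253, cost 3≤37, corrosion resistance 9≥9).
D3: dominated by D7 (yield strength 629≥482, cost 3≤27, corrosion resistance 9≥5).
D4: dominated by D10 (yield strength 882≥666, cost 38≤56, corrosion resistance 7≥7).
D5: dominated by D7 (yield strength 629≥529, cost 3≤26, corrosion resistance 9≥1).
D6: dominated by D7 (yield strength 629≥625, cost 3≤31, corrosion resistance 9≥7).
D7: not dominated.
D8: not dominated (best cost).
D9: dominated by D2 (yield strength 253≥157, cost 37≤42, corrosion resistance 9≥9).
D10: not dominated (best yield strength).
D11: dominated by D6 (yield strength 625≥538, cost 31≤31, corrosion resistance 7≥1).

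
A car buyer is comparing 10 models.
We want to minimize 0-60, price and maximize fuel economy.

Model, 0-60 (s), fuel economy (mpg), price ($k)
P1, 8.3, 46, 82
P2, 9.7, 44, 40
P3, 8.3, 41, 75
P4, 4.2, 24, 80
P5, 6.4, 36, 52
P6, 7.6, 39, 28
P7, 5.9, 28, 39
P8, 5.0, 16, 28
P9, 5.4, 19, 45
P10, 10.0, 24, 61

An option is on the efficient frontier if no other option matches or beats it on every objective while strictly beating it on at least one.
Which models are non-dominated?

P1, P2, P3, P4, P5, P6, P7, P8, P9

P1: not dominated (best fuel economy).
P2: not dominated.
P3: not dominated.
P4: not dominated (best 0-60).
P5: not dominated.
P6: not dominated.
P7: not dominated.
P8: not dominated.
P9: not dominated.
P10: dominated by P2 (0-60 9.7≤10.0, fuel economy 44≥24, price 40≤61).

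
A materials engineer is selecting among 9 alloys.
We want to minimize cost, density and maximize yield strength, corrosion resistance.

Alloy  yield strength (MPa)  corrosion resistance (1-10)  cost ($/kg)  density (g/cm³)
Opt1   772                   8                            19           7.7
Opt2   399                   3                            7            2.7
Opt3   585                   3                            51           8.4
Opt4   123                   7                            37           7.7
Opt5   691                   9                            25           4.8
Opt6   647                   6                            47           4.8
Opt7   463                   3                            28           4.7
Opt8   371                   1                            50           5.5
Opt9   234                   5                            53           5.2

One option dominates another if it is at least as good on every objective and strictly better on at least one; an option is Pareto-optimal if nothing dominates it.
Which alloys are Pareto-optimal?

Opt1, Opt2, Opt5, Opt7

Opt1: not dominated (best yield strength).
Opt2: not dominated (best cost).
Opt3: dominated by Opt1 (yield strength 772≥585, corrosion resistance 8≥3, cost 19≤51, density 7.7≤8.4).
Opt4: dominated by Opt1 (yield strength 772≥123, corrosion resistance 8≥7, cost 19≤37, density 7.7≤7.7).
Opt5: not dominated (best corrosion resistance).
Opt6: dominated by Opt5 (yield strength 691≥647, corrosion resistance 9≥6, cost 25≤47, density 4.8≤4.8).
Opt7: not dominated.
Opt8: dominated by Opt2 (yield strength 399≥371, corrosion resistance 3≥1, cost 7≤50, density 2.7≤5.5).
Opt9: dominated by Opt5 (yield strength 691≥234, corrosion resistance 9≥5, cost 25≤53, density 4.8≤5.2).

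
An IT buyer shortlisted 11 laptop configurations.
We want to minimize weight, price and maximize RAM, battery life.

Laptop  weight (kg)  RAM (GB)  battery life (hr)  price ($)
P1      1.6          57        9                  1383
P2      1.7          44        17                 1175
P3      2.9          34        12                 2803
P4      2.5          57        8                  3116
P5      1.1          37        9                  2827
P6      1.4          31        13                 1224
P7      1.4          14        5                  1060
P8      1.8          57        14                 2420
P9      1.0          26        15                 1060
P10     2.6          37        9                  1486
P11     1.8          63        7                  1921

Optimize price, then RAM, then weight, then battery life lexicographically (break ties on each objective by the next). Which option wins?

First minimize price: best is 1060, kept {P7, P9}.
Then maximize RAM: best is 26, kept {P9}.

P9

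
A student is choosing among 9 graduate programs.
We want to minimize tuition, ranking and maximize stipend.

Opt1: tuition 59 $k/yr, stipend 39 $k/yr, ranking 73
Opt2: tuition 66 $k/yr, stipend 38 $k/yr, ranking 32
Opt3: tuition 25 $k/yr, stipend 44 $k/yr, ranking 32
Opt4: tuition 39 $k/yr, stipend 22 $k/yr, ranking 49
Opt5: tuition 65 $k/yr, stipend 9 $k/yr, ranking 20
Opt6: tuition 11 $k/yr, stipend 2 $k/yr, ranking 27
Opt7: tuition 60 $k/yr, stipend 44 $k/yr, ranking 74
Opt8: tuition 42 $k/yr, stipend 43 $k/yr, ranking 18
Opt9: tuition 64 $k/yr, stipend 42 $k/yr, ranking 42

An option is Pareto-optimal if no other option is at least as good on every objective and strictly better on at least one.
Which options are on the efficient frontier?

Opt3, Opt6, Opt8

Opt1: dominated by Opt3 (tuition 25≤59, stipend 44≥39, ranking 32≤73).
Opt2: dominated by Opt3 (tuition 25≤66, stipend 44≥38, ranking 32≤32).
Opt3: not dominated.
Opt4: dominated by Opt3 (tuition 25≤39, stipend 44≥22, ranking 32≤49).
Opt5: dominated by Opt8 (tuition 42≤65, stipend 43≥9, ranking 18≤20).
Opt6: not dominated (best tuition).
Opt7: dominated by Opt3 (tuition 25≤60, stipend 44≥44, ranking 32≤74).
Opt8: not dominated (best ranking).
Opt9: dominated by Opt3 (tuition 25≤64, stipend 44≥42, ranking 32≤42).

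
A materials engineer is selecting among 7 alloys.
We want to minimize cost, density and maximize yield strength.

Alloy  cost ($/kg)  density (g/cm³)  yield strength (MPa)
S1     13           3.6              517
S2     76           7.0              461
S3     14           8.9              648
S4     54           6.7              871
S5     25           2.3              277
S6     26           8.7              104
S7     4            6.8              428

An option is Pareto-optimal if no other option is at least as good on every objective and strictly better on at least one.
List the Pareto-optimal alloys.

S1: not dominated.
S2: dominated by S1 (cost 13≤76, density 3.6≤7.0, yield strength 517≥461).
S3: not dominated.
S4: not dominated (best yield strength).
S5: not dominated (best density).
S6: dominated by S1 (cost 13≤26, density 3.6≤8.7, yield strength 517≥104).
S7: not dominated (best cost).

S1, S3, S4, S5, S7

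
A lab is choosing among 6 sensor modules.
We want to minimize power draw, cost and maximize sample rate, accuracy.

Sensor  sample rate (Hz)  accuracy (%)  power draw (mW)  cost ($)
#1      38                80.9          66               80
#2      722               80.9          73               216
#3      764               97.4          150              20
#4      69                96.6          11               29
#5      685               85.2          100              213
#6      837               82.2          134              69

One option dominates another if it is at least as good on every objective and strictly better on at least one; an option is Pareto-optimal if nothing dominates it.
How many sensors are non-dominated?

#1: dominated by #4 (sample rate 69≥38, accuracy 96.6≥80.9, power draw 11≤66, cost 29≤80).
#2: not dominated.
#3: not dominated (best accuracy).
#4: not dominated (best power draw).
#5: not dominated.
#6: not dominated (best sample rate).
Pareto-optimal: #2, #3, #4, #5, #6 → 5.

5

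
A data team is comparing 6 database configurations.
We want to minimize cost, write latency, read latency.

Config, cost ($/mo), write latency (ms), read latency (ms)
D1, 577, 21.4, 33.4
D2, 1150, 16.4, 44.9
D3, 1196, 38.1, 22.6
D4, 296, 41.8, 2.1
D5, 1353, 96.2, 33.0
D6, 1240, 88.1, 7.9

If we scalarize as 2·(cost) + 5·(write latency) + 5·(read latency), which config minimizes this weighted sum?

D1: 2·577 + 5·21.4 + 5·33.4 = 1428.0
D2: 2·1150 + 5·16.4 + 5·44.9 = 2606.5
D3: 2·1196 + 5·38.1 + 5·22.6 = 2695.5
D4: 2·296 + 5·41.8 + 5·2.1 = 811.5
D5: 2·1353 + 5·96.2 + 5·33.0 = 3352.0
D6: 2·1240 + 5·88.1 + 5·7.9 = 2960.0
Lowest: D4 at 811.5.

D4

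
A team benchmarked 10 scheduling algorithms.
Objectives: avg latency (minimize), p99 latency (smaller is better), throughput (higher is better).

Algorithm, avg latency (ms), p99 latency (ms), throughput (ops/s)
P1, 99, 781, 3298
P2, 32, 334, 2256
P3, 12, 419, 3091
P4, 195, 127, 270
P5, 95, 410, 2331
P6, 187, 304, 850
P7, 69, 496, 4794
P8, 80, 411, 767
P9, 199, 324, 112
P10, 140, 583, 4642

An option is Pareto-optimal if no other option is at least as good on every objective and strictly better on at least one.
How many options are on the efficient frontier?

P1: dominated by P7 (avg latency 69≤99, p99 latency 496≤781, throughput 4794≥3298).
P2: not dominated.
P3: not dominated (best avg latency).
P4: not dominated (best p99 latency).
P5: not dominated.
P6: not dominated.
P7: not dominated (best throughput).
P8: dominated by P2 (avg latency 32≤80, p99 latency 334≤411, throughput 2256≥767).
P9: dominated by P4 (avg latency 195≤199, p99 latency 127≤324, throughput 270≥112).
P10: dominated by P7 (avg latency 69≤140, p99 latency 496≤583, throughput 4794≥4642).
Pareto-optimal: P2, P3, P4, P5, P6, P7 → 6.

6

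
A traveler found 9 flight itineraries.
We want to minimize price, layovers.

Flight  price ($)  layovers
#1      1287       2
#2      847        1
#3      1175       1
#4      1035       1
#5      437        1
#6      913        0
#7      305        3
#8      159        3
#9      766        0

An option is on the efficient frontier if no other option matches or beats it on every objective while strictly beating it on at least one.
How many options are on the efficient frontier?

3

#1: dominated by #2 (price 847≤1287, layovers 1≤2).
#2: dominated by #5 (price 437≤847, layovers 1≤1).
#3: dominated by #2 (price 847≤1175, layovers 1≤1).
#4: dominated by #2 (price 847≤1035, layovers 1≤1).
#5: not dominated.
#6: dominated by #9 (price 766≤913, layovers 0≤0).
#7: dominated by #8 (price 159≤305, layovers 3≤3).
#8: not dominated (best price).
#9: not dominated.
Pareto-optimal: #5, #8, #9 → 3.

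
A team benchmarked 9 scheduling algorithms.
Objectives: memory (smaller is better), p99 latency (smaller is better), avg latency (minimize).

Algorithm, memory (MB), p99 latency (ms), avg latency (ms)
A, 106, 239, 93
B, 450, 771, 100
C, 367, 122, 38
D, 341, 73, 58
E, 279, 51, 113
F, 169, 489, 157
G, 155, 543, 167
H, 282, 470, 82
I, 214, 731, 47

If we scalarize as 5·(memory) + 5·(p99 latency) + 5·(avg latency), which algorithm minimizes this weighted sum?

A: 5·106 + 5·239 + 5·93 = 2190
B: 5·450 + 5·771 + 5·100 = 6605
C: 5·367 + 5·122 + 5·38 = 2635
D: 5·341 + 5·73 + 5·58 = 2360
E: 5·279 + 5·51 + 5·113 = 2215
F: 5·169 + 5·489 + 5·157 = 4075
G: 5·155 + 5·543 + 5·167 = 4325
H: 5·282 + 5·470 + 5·82 = 4170
I: 5·214 + 5·731 + 5·47 = 4960
Lowest: A at 2190.

A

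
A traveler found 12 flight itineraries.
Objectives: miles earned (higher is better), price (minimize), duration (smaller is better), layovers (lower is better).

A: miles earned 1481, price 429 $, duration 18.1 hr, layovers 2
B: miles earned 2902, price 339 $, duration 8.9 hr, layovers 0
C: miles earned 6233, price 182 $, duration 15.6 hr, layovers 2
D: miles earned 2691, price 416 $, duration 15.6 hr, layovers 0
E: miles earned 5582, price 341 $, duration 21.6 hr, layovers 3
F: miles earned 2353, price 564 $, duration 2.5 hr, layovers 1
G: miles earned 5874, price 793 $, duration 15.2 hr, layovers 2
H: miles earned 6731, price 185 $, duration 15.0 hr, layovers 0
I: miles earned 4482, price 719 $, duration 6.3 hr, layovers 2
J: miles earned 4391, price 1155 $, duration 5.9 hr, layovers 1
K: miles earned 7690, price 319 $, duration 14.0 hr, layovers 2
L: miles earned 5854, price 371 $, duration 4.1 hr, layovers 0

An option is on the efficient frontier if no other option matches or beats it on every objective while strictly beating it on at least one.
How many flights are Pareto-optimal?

A: dominated by B (miles earned 2902≥1481, price 339≤429, duration 8.9≤18.1, layovers 0≤2).
B: not dominated.
C: not dominated (best price).
D: dominated by B (miles earned 2902≥2691, price 339≤416, duration 8.9≤15.6, layovers 0≤0).
E: dominated by C (miles earned 6233≥5582, price 182≤341, duration 15.6≤21.6, layovers 2≤3).
F: not dominated (best duration).
G: dominated by H (miles earned 6731≥5874, price 185≤793, duration 15.0≤15.2, layovers 0≤2).
H: not dominated.
I: dominated by L (miles earned 5854≥4482, price 371≤719, duration 4.1≤6.3, layovers 0≤2).
J: dominated by L (miles earned 5854≥4391, price 371≤1155, duration 4.1≤5.9, layovers 0≤1).
K: not dominated (best miles earned).
L: not dominated.
Pareto-optimal: B, C, F, H, K, L → 6.

6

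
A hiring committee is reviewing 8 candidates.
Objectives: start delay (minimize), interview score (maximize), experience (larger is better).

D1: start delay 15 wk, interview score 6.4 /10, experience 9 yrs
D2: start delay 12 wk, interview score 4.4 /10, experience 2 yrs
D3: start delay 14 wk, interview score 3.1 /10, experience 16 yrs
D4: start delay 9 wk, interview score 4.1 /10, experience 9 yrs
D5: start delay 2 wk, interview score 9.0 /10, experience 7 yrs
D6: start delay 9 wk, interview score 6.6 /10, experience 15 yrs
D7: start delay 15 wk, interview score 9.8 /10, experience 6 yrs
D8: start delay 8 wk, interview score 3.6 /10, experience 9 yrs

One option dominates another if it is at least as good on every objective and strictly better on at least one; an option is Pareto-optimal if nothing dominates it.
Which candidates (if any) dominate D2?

D5, D6

D5: start delay 2≤12, interview score 9.0≥4.4, experience 7≥2 — dominates D2.
D6: start delay 9≤12, interview score 6.6≥4.4, experience 15≥2 — dominates D2.
Others (D1, D3, D4, D7, D8) are each worse than D2 on at least one objective.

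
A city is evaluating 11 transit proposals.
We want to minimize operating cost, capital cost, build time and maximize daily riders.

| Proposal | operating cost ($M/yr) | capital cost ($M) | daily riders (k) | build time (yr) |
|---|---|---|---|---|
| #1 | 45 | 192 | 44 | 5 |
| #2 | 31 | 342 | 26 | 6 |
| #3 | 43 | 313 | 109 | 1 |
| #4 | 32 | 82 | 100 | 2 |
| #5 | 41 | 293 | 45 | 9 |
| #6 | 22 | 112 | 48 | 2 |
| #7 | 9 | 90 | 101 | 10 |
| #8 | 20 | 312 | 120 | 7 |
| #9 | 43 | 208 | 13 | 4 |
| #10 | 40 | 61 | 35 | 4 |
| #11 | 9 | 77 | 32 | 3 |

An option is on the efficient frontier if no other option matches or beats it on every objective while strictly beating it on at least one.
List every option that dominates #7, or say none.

#1: worse on operating cost (45 vs 9).
#2: worse on operating cost (31 vs 9).
#3: worse on operating cost (43 vs 9).
#4: worse on operating cost (32 vs 9).
#5: worse on operating cost (41 vs 9).
#6: worse on operating cost (22 vs 9).
#8: worse on operating cost (20 vs 9).
#9: worse on operating cost (43 vs 9).
#10: worse on operating cost (40 vs 9).
#11: worse on daily riders (32 vs 101).
No option dominates #7.

none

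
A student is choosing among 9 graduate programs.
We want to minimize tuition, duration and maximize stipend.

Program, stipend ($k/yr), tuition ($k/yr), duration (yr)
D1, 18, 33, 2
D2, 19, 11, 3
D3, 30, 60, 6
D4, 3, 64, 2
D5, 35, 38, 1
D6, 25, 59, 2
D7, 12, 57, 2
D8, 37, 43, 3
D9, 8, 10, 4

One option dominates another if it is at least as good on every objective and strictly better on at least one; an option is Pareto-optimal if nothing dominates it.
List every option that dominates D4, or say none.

D1: stipend 18≥3, tuition 33≤64, duration 2≤2 — dominates D4.
D5: stipend 35≥3, tuition 38≤64, duration 1≤2 — dominates D4.
D6: stipend 25≥3, tuition 59≤64, duration 2≤2 — dominates D4.
D7: stipend 12≥3, tuition 57≤64, duration 2≤2 — dominates D4.
Others (D2, D3, D8, D9) are each worse than D4 on at least one objective.

D1, D5, D6, D7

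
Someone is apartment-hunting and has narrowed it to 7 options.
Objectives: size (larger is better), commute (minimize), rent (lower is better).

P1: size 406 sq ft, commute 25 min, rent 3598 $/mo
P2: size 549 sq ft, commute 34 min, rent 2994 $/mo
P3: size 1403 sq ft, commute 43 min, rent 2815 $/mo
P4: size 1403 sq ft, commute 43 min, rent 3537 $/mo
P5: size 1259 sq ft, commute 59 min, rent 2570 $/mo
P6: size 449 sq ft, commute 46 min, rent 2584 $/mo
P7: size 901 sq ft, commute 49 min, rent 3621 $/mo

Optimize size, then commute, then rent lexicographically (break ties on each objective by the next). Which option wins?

P3

First maximize size: best is 1403, kept {P3, P4}.
Then minimize commute: best is 43, kept {P3, P4}.
Then minimize rent: best is 2815, kept {P3}.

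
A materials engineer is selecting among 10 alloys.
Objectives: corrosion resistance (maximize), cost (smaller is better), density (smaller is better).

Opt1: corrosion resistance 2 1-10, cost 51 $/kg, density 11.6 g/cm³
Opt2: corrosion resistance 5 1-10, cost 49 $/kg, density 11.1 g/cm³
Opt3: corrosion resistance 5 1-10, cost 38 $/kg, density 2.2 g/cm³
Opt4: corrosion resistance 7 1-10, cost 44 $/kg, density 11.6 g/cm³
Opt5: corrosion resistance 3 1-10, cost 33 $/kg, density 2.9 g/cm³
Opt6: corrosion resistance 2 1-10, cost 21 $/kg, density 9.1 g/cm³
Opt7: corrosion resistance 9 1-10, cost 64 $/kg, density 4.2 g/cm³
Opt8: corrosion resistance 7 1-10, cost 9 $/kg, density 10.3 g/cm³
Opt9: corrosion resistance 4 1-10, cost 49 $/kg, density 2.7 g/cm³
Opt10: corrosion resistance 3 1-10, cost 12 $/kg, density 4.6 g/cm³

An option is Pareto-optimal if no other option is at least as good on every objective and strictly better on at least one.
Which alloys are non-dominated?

Opt1: dominated by Opt2 (corrosion resistance 5≥2, cost 49≤51, density 11.1≤11.6).
Opt2: dominated by Opt3 (corrosion resistance 5≥5, cost 38≤49, density 2.2≤11.1).
Opt3: not dominated (best density).
Opt4: dominated by Opt8 (corrosion resistance 7≥7, cost 9≤44, density 10.3≤11.6).
Opt5: not dominated.
Opt6: dominated by Opt10 (corrosion resistance 3≥2, cost 12≤21, density 4.6≤9.1).
Opt7: not dominated (best corrosion resistance).
Opt8: not dominated (best cost).
Opt9: dominated by Opt3 (corrosion resistance 5≥4, cost 38≤49, density 2.2≤2.7).
Opt10: not dominated.

Opt3, Opt5, Opt7, Opt8, Opt10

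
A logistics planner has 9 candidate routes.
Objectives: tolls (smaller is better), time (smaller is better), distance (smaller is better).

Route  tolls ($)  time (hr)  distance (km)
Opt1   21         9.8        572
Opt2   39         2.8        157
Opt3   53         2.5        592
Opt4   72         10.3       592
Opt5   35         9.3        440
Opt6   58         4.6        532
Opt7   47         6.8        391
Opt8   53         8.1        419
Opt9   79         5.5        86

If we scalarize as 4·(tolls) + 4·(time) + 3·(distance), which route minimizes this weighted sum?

Opt1: 4·21 + 4·9.8 + 3·572 = 1839.2
Opt2: 4·39 + 4·2.8 + 3·157 = 638.2
Opt3: 4·53 + 4·2.5 + 3·592 = 1998.0
Opt4: 4·72 + 4·10.3 + 3·592 = 2105.2
Opt5: 4·35 + 4·9.3 + 3·440 = 1497.2
Opt6: 4·58 + 4·4.6 + 3·532 = 1846.4
Opt7: 4·47 + 4·6.8 + 3·391 = 1388.2
Opt8: 4·53 + 4·8.1 + 3·419 = 1501.4
Opt9: 4·79 + 4·5.5 + 3·86 = 596.0
Lowest: Opt9 at 596.0.

Opt9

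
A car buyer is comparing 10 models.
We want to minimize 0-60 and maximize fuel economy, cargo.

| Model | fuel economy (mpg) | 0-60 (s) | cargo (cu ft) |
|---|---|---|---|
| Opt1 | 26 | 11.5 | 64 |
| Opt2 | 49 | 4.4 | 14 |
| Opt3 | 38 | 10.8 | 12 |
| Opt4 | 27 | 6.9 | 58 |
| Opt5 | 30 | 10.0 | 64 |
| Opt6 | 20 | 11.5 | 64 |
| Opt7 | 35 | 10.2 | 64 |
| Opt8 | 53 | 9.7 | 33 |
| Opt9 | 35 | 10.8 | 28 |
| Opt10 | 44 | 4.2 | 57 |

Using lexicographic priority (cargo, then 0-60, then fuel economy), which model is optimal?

Opt5

First maximize cargo: best is 64, kept {Opt1, Opt5, Opt6, Opt7}.
Then minimize 0-60: best is 10.0, kept {Opt5}.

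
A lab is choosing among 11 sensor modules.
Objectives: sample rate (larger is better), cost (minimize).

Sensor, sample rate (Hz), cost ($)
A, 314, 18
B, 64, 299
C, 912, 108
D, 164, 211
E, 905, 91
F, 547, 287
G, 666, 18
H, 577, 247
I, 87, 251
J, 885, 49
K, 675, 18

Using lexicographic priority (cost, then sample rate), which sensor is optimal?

K

First minimize cost: best is 18, kept {A, G, K}.
Then maximize sample rate: best is 675, kept {K}.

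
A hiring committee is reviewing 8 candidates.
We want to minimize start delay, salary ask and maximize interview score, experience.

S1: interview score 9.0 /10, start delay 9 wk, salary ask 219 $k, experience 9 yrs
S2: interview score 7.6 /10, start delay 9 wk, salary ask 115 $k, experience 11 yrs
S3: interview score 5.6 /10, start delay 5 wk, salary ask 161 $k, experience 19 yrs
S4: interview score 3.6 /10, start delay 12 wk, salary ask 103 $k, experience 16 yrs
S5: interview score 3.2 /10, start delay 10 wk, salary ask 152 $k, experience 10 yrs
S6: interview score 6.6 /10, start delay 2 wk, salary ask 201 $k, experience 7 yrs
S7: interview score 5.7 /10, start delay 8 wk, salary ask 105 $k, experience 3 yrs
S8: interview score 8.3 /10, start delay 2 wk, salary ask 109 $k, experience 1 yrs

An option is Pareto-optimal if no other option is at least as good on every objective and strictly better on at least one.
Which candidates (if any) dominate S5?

S2: interview score 7.6≥3.2, start delay 9≤10, salary ask 115≤152, experience 11≥10 — dominates S5.
Others (S1, S3, S4, S6, S7, S8) are each worse than S5 on at least one objective.

S2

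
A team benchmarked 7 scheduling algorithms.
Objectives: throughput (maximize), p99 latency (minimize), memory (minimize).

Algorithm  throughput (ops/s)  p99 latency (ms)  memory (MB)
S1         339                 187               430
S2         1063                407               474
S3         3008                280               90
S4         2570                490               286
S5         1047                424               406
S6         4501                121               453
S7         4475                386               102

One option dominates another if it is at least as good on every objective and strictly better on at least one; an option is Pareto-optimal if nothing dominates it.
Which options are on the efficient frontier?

S1: not dominated.
S2: dominated by S3 (throughput 3008≥1063, p99 latency 280≤407, memory 90≤474).
S3: not dominated (best memory).
S4: dominated by S3 (throughput 3008≥2570, p99 latency 280≤490, memory 90≤286).
S5: dominated by S3 (throughput 3008≥1047, p99 latency 280≤424, memory 90≤406).
S6: not dominated (best throughput).
S7: not dominated.

S1, S3, S6, S7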